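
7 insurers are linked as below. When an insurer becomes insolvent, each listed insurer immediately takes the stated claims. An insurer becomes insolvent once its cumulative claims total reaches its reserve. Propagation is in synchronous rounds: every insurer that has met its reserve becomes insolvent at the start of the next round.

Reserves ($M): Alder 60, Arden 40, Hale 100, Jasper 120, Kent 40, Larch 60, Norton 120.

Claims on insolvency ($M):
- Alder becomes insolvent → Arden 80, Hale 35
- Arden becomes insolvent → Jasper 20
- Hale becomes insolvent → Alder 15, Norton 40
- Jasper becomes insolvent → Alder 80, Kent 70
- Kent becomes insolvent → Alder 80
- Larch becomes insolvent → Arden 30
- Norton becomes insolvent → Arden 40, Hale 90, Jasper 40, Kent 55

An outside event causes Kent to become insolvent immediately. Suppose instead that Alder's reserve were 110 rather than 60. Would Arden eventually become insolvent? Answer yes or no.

With Alder's reserve at 110:
Round 1 — Kent becomes insolvent (initial).
  Alder: +80 → 80 < 110
No further insolvencies.

no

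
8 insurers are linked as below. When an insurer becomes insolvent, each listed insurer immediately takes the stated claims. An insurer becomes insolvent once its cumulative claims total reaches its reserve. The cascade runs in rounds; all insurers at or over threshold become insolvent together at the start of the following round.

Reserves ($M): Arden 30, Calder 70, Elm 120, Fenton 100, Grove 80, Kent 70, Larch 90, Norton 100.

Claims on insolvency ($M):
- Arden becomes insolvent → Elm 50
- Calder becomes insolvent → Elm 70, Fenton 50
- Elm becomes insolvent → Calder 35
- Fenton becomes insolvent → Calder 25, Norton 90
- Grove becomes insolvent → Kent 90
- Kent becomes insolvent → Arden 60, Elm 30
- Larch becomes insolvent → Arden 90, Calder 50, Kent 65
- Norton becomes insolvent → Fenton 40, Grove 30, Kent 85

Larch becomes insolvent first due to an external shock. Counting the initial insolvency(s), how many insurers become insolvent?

2

Round 1 — Larch becomes insolvent (initial).
  Arden: +90 → 90 ≥ 30
  Calder: +50 → 50 < 70
  Kent: +65 → 65 < 70
Round 2 — Arden becomes insolvent.
  Elm: +50 → 50 < 120
No further insolvencies.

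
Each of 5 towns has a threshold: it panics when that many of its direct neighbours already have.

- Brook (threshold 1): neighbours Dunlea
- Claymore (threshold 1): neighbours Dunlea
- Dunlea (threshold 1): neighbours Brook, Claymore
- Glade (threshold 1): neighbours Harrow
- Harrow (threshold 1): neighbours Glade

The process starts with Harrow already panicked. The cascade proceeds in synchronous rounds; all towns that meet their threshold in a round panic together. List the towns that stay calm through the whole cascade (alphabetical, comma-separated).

Round 1 — Harrow panics (initial).
Round 2 — checking thresholds:
  Glade: 1 of 1 neighbours ≥ 1, panics.
Round 3 — no new panics; cascade stops.

Brook, Claymore, Dunlea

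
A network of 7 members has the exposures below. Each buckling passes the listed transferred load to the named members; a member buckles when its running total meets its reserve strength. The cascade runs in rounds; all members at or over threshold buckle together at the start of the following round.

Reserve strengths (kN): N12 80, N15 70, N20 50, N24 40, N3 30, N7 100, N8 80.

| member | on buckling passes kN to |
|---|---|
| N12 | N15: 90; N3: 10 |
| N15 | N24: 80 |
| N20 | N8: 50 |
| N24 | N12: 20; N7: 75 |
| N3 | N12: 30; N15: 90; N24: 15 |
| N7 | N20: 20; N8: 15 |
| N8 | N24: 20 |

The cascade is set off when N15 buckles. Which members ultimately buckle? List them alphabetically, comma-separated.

Round 1 — N15 buckles (initial).
  N24: +80 → 80 ≥ 40
Round 2 — N24 buckles.
  N12: +20 → 20 < 80
  N7: +75 → 75 < 100
No further bucklings.

N15, N24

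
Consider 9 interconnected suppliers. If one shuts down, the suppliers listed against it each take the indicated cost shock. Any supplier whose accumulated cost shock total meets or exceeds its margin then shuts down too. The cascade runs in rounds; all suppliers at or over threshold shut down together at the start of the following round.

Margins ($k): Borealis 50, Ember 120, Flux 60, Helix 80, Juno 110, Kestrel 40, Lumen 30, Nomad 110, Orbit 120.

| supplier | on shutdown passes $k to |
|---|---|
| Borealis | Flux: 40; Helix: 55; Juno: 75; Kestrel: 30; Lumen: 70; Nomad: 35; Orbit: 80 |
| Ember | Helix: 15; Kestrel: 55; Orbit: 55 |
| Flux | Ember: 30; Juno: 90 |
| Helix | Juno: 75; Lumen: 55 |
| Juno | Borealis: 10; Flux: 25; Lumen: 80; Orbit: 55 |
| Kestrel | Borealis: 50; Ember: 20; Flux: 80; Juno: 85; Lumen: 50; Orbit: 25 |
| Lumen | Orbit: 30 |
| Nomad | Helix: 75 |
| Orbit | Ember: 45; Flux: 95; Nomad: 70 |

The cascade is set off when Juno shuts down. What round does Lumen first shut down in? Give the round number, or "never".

Round 1 — Juno shuts down (initial).
  Borealis: +10 → 10 < 50
  Flux: +25 → 25 < 60
  Lumen: +80 → 80 ≥ 30
  Orbit: +55 → 55 < 120
Round 2 — Lumen shuts down.
  Orbit: +30 → 85 < 120
No further shutdowns.

2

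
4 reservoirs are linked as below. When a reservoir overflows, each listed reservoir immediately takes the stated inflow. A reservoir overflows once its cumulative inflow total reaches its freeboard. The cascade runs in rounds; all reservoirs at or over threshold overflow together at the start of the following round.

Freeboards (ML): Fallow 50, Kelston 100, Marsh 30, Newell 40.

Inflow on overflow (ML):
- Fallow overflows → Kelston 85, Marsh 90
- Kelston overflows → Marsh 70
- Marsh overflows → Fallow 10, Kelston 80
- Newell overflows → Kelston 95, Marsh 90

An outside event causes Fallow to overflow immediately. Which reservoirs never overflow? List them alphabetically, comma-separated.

Round 1 — Fallow overflows (initial).
  Kelston: +85 → 85 < 100
  Marsh: +90 → 90 ≥ 30
Round 2 — Marsh overflows.
  Kelston: +80 → 165 ≥ 100
Round 3 — Kelston overflows.
No further overflows.

Newell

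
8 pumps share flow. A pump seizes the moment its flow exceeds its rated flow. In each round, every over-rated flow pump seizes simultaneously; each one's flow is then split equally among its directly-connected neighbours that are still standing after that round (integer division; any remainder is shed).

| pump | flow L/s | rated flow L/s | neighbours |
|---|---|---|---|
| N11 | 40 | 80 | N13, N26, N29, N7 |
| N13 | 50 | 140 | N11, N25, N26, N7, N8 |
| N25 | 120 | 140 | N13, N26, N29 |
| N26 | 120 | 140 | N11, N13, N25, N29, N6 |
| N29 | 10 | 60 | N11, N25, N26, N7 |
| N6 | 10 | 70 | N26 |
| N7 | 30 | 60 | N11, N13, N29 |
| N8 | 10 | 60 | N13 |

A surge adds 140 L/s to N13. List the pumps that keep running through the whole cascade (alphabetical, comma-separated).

Round 1 — N13 at 190 > 140. N13 seizes.
  N13 sheds 190 L/s to N11, N25, N26, N7, N8: 38 each.
    N11: 40+38 = 78 ≤ 80
    N25: 120+38 = 158 > 140
    N26: 120+38 = 158 > 140
    N7: 30+38 = 68 > 60
    N8: 10+38 = 48 ≤ 60
Round 2 — N25, N26, N7 seize.
  N25 sheds 158 L/s to N29: 158 each.
    N29: 10+158 = 168 > 60
  N26 sheds 158 L/s to N11, N29, N6: 52 each (2 lost).
    N11: 78+52 = 130 > 80
    N29: 168+52 = 220 > 60
    N6: 10+52 = 62 ≤ 70
  N7 sheds 68 L/s to N11, N29: 34 each.
    N11: 130+34 = 164 > 80
    N29: 220+34 = 254 > 60
Round 3 — N11, N29 seize.
  N11 sheds 164 L/s: no online neighbours, lost.
  N29 sheds 254 L/s: no online neighbours, lost.
No further seizures.

N6, N8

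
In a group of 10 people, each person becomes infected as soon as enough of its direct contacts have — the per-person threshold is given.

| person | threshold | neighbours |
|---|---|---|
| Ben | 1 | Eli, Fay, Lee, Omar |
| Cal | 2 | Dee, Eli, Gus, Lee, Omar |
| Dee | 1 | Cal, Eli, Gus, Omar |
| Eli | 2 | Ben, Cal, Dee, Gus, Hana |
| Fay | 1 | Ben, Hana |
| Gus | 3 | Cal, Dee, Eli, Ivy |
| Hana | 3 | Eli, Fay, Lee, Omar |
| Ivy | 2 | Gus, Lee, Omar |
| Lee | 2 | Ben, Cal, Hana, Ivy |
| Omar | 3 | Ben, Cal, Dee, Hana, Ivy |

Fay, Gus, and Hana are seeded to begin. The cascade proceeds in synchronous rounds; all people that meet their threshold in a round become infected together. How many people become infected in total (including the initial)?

10

Round 1 — Fay, Gus, Hana become infected (initial).
Round 2 — checking thresholds:
  Ben: 1 of 4 neighbours ≥ 1, becomes infected.
  Cal: 1 of 5 neighbours < 2, holds.
  Dee: 1 of 4 neighbours ≥ 1, becomes infected.
  Eli: 2 of 5 neighbours ≥ 2, becomes infected.
  Ivy: 1 of 3 neighbours < 2, holds.
  Lee: 1 of 4 neighbours < 2, holds.
  Omar: 1 of 5 neighbours < 3, holds.
Round 3 — checking thresholds:
  Cal: 3 of 5 neighbours ≥ 2, becomes infected.
  Ivy: 1 of 3 neighbours < 2, holds.
  Lee: 2 of 4 neighbours ≥ 2, becomes infected.
  Omar: 3 of 5 neighbours ≥ 3, becomes infected.
Round 4 — checking thresholds:
  Ivy: 3 of 3 neighbours ≥ 2, becomes infected.
Round 5 — no new infections; cascade stops.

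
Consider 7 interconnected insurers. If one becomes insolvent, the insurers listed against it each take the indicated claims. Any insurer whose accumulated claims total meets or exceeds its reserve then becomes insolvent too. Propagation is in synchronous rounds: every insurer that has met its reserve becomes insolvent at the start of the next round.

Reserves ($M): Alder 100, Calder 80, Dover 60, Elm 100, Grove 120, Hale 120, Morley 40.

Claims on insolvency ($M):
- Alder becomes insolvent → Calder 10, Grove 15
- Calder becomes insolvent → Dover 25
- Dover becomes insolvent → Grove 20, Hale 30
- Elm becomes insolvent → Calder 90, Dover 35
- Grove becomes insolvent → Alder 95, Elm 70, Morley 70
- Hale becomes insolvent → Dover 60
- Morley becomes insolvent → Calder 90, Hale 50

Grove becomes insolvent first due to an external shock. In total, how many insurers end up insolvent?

Round 1 — Grove becomes insolvent (initial).
  Alder: +95 → 95 < 100
  Elm: +70 → 70 < 100
  Morley: +70 → 70 ≥ 40
Round 2 — Morley becomes insolvent.
  Calder: +90 → 90 ≥ 80
  Hale: +50 → 50 < 120
Round 3 — Calder becomes insolvent.
  Dover: +25 → 25 < 60
No further insolvencies.

3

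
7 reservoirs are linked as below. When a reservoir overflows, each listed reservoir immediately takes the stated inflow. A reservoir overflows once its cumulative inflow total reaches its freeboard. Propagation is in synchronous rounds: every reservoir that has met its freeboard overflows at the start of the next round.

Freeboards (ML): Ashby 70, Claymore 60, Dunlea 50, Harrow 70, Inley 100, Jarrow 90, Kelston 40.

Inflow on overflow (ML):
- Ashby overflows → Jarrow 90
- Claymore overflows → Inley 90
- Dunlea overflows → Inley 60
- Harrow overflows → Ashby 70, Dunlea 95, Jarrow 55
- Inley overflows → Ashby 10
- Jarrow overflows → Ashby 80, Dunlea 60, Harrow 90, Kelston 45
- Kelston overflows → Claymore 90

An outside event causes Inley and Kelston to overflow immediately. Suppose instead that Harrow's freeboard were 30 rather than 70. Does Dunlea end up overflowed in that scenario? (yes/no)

no

With Harrow's freeboard at 30:
Round 1 — Inley, Kelston overflow (initial).
  Ashby: +10 → 10 < 70
  Claymore: +90 → 90 ≥ 60
Round 2 — Claymore overflows.
No further overflows.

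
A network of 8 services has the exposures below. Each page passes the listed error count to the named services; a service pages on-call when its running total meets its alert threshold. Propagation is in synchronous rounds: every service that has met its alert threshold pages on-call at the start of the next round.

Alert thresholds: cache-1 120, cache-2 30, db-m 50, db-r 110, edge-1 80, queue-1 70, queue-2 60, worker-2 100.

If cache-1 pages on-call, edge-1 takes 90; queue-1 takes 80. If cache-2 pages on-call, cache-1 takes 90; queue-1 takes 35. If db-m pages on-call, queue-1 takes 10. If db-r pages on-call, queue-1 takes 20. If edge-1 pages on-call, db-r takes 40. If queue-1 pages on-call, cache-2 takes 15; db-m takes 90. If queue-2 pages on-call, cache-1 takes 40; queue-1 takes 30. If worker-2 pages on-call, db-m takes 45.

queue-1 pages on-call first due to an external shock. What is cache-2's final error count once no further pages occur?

Round 1 — queue-1 pages on-call (initial).
  cache-2: +15 → 15 < 30
  db-m: +90 → 90 ≥ 50
Round 2 — db-m pages on-call.
No further pages.

15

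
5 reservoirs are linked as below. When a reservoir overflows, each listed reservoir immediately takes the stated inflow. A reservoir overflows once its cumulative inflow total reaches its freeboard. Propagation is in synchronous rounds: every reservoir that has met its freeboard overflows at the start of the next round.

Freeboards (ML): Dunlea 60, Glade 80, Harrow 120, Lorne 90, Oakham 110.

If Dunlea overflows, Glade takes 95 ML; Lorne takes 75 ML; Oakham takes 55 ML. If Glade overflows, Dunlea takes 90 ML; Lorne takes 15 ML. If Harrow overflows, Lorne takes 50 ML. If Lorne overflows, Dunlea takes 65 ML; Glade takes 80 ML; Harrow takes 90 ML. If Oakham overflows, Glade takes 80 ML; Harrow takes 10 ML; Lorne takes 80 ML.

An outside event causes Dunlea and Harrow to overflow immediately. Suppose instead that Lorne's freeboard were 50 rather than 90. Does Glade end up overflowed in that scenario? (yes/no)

With Lorne's freeboard at 50:
Round 1 — Dunlea, Harrow overflow (initial).
  Glade: +95 → 95 ≥ 80
  Lorne: +75+50 → 125 ≥ 50
  Oakham: +55 → 55 < 110
Round 2 — Glade, Lorne overflow.
No further overflows.

yes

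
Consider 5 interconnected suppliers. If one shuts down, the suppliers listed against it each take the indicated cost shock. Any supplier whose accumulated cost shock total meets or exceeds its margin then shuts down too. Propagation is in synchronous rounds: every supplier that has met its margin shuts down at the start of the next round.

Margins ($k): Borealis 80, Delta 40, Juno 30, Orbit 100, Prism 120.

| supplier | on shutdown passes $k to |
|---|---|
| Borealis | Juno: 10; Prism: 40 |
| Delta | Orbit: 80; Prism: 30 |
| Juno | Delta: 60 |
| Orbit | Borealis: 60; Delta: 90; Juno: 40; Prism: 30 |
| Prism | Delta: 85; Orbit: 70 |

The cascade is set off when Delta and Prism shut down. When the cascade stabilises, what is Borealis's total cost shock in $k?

60

Round 1 — Delta, Prism shut down (initial).
  Orbit: +80+70 → 150 ≥ 100
Round 2 — Orbit shuts down.
  Borealis: +60 → 60 < 80
  Juno: +40 → 40 ≥ 30
Round 3 — Juno shuts down.
No further shutdowns.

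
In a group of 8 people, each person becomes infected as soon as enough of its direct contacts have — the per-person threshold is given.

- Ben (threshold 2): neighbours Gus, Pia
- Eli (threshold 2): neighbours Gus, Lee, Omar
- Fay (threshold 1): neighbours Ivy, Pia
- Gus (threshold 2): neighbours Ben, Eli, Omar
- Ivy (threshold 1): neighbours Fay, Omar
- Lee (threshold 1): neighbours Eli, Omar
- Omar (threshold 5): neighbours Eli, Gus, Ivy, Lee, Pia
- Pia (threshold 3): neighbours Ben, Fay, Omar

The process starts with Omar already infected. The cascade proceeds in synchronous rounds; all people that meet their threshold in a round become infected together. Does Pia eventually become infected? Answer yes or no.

no

Round 1 — Omar becomes infected (initial).
Round 2 — checking thresholds:
  Eli: 1 of 3 neighbours < 2, not yet.
  Gus: 1 of 3 neighbours < 2, not yet.
  Ivy: 1 of 2 neighbours ≥ 1, becomes infected.
  Lee: 1 of 2 neighbours ≥ 1, becomes infected.
  Pia: 1 of 3 neighbours < 3, not yet.
Round 3 — checking thresholds:
  Eli: 2 of 3 neighbours ≥ 2, becomes infected.
  Fay: 1 of 2 neighbours ≥ 1, becomes infected.
  Gus: 1 of 3 neighbours < 2, not yet.
  Pia: 1 of 3 neighbours < 3, not yet.
Round 4 — checking thresholds:
  Gus: 2 of 3 neighbours ≥ 2, becomes infected.
  Pia: 2 of 3 neighbours < 3, not yet.
Round 5 — no new infections; cascade stops.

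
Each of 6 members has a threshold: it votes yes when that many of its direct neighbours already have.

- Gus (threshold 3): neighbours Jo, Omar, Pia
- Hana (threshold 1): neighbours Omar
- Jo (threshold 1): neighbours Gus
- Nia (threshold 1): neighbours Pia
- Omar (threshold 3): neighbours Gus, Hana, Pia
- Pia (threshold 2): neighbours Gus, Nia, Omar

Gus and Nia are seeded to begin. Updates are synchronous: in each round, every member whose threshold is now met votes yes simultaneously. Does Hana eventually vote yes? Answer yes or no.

no

Round 1 — Gus, Nia vote yes (initial).
Round 2 — checking thresholds:
  Jo: 1 of 1 neighbours ≥ 1, votes yes.
  Omar: 1 of 3 neighbours < 3, not yet.
  Pia: 2 of 3 neighbours ≥ 2, votes yes.
Round 3 — no new yes votes; cascade stops.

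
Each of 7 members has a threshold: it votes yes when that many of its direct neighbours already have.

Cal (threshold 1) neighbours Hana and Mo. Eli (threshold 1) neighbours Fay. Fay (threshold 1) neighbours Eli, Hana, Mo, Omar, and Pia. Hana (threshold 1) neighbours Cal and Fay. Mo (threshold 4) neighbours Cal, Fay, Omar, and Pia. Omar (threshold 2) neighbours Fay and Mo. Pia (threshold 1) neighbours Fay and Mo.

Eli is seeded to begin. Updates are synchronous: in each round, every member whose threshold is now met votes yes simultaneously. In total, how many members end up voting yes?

5

Round 1 — Eli votes yes (initial).
Round 2 — checking thresholds:
  Fay: 1 of 5 neighbours ≥ 1, votes yes.
Round 3 — checking thresholds:
  Hana: 1 of 2 neighbours ≥ 1, votes yes.
  Mo: 1 of 4 neighbours < 4, holds.
  Omar: 1 of 2 neighbours < 2, holds.
  Pia: 1 of 2 neighbours ≥ 1, votes yes.
Round 4 — checking thresholds:
  Cal: 1 of 2 neighbours ≥ 1, votes yes.
  Mo: 2 of 4 neighbours < 4, holds.
  Omar: 1 of 2 neighbours < 2, holds.
Round 5 — no new yes votes; cascade stops.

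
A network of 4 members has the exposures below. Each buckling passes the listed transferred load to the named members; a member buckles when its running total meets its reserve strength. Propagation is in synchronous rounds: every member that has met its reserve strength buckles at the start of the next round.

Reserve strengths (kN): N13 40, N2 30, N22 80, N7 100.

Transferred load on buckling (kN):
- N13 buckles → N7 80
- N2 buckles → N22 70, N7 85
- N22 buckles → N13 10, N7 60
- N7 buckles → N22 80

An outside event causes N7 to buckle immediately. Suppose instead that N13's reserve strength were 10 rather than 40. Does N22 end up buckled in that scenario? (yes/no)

With N13's reserve strength at 10:
Round 1 — N7 buckles (initial).
  N22: +80 → 80 ≥ 80
Round 2 — N22 buckles.
  N13: +10 → 10 ≥ 10
Round 3 — N13 buckles.
No further bucklings.

yes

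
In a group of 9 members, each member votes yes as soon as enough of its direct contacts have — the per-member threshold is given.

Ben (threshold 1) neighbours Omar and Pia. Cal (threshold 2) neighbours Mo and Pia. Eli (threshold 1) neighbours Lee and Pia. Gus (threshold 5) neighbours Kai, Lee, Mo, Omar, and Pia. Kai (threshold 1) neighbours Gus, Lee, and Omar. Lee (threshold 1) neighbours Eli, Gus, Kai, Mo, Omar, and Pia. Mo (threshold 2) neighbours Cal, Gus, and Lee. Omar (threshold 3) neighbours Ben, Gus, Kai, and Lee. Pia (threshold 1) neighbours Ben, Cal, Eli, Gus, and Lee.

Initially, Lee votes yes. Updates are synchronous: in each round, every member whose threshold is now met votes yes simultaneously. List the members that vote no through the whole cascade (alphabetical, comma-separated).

Cal, Gus, Mo

Round 1 — Lee votes yes (initial).
Round 2 — checking thresholds:
  Eli: 1 of 2 neighbours ≥ 1, votes yes.
  Gus: 1 of 5 neighbours < 5, holds.
  Kai: 1 of 3 neighbours ≥ 1, votes yes.
  Mo: 1 of 3 neighbours < 2, holds.
  Omar: 1 of 4 neighbours < 3, holds.
  Pia: 1 of 5 neighbours ≥ 1, votes yes.
Round 3 — checking thresholds:
  Ben: 1 of 2 neighbours ≥ 1, votes yes.
  Cal: 1 of 2 neighbours < 2, holds.
  Gus: 3 of 5 neighbours < 5, holds.
  Mo: 1 of 3 neighbours < 2, holds.
  Omar: 2 of 4 neighbours < 3, holds.
Round 4 — checking thresholds:
  Cal: 1 of 2 neighbours < 2, holds.
  Gus: 3 of 5 neighbours < 5, holds.
  Mo: 1 of 3 neighbours < 2, holds.
  Omar: 3 of 4 neighbours ≥ 3, votes yes.
Round 5 — no new yes votes; cascade stops.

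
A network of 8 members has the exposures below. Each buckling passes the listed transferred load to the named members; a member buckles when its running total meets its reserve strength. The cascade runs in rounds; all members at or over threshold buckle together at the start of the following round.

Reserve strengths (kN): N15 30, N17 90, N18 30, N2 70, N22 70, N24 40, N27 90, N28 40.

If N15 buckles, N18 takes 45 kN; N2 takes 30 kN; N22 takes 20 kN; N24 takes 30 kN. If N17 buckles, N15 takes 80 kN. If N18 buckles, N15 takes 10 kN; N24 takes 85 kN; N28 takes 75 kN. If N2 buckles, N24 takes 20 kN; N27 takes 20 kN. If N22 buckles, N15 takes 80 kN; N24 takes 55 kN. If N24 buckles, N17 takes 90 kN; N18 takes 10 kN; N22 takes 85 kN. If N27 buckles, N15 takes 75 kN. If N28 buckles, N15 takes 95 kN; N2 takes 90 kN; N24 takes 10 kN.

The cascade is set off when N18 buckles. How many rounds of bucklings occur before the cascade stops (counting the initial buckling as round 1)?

3

Round 1 — N18 buckles (initial).
  N15: +10 → 10 < 30
  N24: +85 → 85 ≥ 40
  N28: +75 → 75 ≥ 40
Round 2 — N24, N28 buckle.
  N15: +95 → 105 ≥ 30
  N17: +90 → 90 ≥ 90
  N2: +90 → 90 ≥ 70
  N22: +85 → 85 ≥ 70
Round 3 — N15, N17, N2, N22 buckle.
  N27: +20 → 20 < 90
No further bucklings.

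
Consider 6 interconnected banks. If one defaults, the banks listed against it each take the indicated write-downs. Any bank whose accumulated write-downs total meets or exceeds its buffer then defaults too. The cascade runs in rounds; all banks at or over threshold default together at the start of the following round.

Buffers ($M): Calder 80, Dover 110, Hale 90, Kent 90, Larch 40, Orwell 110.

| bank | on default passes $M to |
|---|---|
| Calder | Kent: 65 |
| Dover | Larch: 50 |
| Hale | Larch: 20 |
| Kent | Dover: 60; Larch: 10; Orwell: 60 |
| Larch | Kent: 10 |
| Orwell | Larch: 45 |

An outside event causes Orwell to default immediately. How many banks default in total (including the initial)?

Round 1 — Orwell defaults (initial).
  Larch: +45 → 45 ≥ 40
Round 2 — Larch defaults.
  Kent: +10 → 10 < 90
No further defaults.

2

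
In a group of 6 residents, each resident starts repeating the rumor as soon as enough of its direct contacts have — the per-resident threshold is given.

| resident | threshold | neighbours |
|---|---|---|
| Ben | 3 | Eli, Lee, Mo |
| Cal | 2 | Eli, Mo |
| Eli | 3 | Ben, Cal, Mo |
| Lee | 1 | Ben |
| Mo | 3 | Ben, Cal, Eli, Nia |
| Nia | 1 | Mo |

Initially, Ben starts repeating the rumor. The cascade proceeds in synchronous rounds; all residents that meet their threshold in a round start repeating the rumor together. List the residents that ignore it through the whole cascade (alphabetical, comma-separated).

Cal, Eli, Mo, Nia

Round 1 — Ben starts repeating the rumor (initial).
Round 2 — checking thresholds:
  Eli: 1 of 3 neighbours < 3, holds.
  Lee: 1 of 1 neighbours ≥ 1, starts repeating the rumor.
  Mo: 1 of 4 neighbours < 3, holds.
Round 3 — no new spreads; cascade stops.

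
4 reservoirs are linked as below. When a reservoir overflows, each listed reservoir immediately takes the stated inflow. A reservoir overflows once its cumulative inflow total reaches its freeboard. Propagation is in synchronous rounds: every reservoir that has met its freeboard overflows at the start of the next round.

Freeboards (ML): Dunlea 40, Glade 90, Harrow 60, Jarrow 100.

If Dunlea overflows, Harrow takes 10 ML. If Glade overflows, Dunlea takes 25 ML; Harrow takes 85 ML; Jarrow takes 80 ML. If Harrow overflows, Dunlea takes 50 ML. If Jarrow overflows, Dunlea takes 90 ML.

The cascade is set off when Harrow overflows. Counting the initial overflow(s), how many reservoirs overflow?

Round 1 — Harrow overflows (initial).
  Dunlea: +50 → 50 ≥ 40
Round 2 — Dunlea overflows.
No further overflows.

2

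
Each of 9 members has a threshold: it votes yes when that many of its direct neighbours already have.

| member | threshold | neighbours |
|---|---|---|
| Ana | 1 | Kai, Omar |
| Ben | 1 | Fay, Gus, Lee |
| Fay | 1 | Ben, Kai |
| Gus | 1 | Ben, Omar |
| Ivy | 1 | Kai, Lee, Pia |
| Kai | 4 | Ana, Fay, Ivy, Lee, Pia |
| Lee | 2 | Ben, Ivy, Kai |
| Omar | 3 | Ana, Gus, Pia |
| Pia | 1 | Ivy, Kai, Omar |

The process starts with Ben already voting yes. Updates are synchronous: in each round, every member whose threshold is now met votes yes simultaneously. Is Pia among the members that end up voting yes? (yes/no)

no

Round 1 — Ben votes yes (initial).
Round 2 — checking thresholds:
  Fay: 1 of 2 neighbours ≥ 1, votes yes.
  Gus: 1 of 2 neighbours ≥ 1, votes yes.
  Lee: 1 of 3 neighbours < 2, holds.
Round 3 — no new yes votes; cascade stops.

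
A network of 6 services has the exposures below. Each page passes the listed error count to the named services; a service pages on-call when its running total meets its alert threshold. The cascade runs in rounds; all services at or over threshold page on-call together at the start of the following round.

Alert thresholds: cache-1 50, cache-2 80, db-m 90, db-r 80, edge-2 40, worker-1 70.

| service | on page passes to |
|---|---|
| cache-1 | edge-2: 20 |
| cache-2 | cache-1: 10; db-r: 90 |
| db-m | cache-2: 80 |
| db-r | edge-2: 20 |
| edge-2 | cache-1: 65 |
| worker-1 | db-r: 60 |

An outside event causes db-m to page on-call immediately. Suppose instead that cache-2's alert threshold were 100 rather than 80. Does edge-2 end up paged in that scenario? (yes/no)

no

With cache-2's alert threshold at 100:
Round 1 — db-m pages on-call (initial).
  cache-2: +80 → 80 < 100
No further pages.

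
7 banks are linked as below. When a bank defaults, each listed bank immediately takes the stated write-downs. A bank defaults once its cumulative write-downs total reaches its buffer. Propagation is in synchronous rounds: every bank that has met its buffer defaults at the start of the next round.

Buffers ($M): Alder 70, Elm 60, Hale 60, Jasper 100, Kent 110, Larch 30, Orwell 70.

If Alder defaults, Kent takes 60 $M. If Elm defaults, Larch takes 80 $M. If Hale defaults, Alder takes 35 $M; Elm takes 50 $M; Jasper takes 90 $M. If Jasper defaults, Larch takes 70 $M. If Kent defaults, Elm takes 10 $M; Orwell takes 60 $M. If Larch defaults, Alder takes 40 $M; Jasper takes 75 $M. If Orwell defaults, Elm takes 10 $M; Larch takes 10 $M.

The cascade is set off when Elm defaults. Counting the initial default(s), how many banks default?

Round 1 — Elm defaults (initial).
  Larch: +80 → 80 ≥ 30
Round 2 — Larch defaults.
  Alder: +40 → 40 < 70
  Jasper: +75 → 75 < 100
No further defaults.

2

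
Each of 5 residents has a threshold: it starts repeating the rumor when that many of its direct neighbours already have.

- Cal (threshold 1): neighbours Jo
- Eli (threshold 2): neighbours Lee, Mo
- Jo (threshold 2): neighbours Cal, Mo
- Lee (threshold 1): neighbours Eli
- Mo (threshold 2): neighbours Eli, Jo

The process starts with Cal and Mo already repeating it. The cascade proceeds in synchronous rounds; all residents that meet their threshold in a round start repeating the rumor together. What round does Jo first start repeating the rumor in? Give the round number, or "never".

2

Round 1 — Cal, Mo start repeating the rumor (initial).
Round 2 — checking thresholds:
  Eli: 1 of 2 neighbours < 2, holds.
  Jo: 2 of 2 neighbours ≥ 2, starts repeating the rumor.
Round 3 — no new spreads; cascade stops.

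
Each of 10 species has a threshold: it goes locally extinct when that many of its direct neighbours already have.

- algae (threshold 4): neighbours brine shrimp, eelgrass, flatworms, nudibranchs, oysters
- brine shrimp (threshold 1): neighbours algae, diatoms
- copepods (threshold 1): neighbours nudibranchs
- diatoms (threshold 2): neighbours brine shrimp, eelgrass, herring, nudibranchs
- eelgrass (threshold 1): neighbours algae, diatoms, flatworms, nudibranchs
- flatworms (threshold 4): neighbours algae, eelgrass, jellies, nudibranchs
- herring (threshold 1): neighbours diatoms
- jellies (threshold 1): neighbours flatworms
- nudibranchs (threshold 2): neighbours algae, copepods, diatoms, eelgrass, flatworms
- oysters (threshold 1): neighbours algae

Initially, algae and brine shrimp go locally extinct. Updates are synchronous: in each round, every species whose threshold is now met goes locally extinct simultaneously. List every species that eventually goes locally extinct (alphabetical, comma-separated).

algae, brine shrimp, copepods, diatoms, eelgrass, herring, nudibranchs, oysters

Round 1 — algae, brine shrimp go locally extinct (initial).
Round 2 — checking thresholds:
  diatoms: 1 of 4 neighbours < 2, not yet.
  eelgrass: 1 of 4 neighbours ≥ 1, goes locally extinct.
  flatworms: 1 of 4 neighbours < 4, not yet.
  nudibranchs: 1 of 5 neighbours < 2, not yet.
  oysters: 1 of 1 neighbours ≥ 1, goes locally extinct.
Round 3 — checking thresholds:
  diatoms: 2 of 4 neighbours ≥ 2, goes locally extinct.
  flatworms: 2 of 4 neighbours < 4, not yet.
  nudibranchs: 2 of 5 neighbours ≥ 2, goes locally extinct.
Round 4 — checking thresholds:
  copepods: 1 of 1 neighbours ≥ 1, goes locally extinct.
  flatworms: 3 of 4 neighbours < 4, not yet.
  herring: 1 of 1 neighbours ≥ 1, goes locally extinct.
Round 5 — no new extinctions; cascade stops.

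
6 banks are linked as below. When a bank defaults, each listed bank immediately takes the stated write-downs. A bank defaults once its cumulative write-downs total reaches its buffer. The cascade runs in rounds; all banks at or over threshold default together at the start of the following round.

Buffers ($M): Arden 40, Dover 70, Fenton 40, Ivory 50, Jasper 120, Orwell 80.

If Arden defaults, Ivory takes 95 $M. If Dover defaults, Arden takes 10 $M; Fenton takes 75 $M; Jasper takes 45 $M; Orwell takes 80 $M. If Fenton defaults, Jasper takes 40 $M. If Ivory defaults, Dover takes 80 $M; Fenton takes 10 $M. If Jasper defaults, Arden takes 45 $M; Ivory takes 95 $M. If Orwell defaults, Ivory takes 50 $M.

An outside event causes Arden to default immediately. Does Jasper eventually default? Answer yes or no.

no

Round 1 — Arden defaults (initial).
  Ivory: +95 → 95 ≥ 50
Round 2 — Ivory defaults.
  Dover: +80 → 80 ≥ 70
  Fenton: +10 → 10 < 40
Round 3 — Dover defaults.
  Fenton: +75 → 85 ≥ 40
  Jasper: +45 → 45 < 120
  Orwell: +80 → 80 ≥ 80
Round 4 — Fenton, Orwell default.
  Jasper: +40 → 85 < 120
No further defaults.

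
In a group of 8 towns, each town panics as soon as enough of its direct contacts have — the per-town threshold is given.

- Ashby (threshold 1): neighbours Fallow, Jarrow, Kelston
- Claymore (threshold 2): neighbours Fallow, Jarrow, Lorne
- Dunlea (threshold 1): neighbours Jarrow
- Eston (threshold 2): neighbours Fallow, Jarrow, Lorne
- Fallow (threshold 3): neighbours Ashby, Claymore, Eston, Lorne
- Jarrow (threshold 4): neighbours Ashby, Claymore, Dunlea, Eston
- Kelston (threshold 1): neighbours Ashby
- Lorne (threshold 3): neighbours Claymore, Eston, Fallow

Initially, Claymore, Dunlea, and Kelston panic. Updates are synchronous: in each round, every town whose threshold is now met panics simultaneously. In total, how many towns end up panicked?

Round 1 — Claymore, Dunlea, Kelston panic (initial).
Round 2 — checking thresholds:
  Ashby: 1 of 3 neighbours ≥ 1, panics.
  Fallow: 1 of 4 neighbours < 3, holds.
  Jarrow: 2 of 4 neighbours < 4, holds.
  Lorne: 1 of 3 neighbours < 3, holds.
Round 3 — no new panics; cascade stops.

4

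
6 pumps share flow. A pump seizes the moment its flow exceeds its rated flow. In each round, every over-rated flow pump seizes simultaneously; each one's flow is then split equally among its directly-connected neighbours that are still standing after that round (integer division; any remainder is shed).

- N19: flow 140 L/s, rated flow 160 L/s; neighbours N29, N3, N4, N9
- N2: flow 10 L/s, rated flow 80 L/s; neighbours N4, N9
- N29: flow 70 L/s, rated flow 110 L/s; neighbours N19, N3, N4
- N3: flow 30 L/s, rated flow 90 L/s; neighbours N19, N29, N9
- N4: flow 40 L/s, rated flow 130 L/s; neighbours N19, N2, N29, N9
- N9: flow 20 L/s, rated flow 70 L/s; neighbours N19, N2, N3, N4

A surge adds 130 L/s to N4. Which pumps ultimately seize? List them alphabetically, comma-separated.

Round 1 — N4 at 170 > 130. N4 seizes.
  N4 sheds 170 L/s to N19, N2, N29, N9: 42 each (2 lost).
    N19: 140+42 = 182 > 160
    N2: 10+42 = 52 ≤ 80
    N29: 70+42 = 112 > 110
    N9: 20+42 = 62 ≤ 70
Round 2 — N19, N29 seize.
  N19 sheds 182 L/s to N3, N9: 91 each.
    N3: 30+91 = 121 > 90
    N9: 62+91 = 153 > 70
  N29 sheds 112 L/s to N3: 112 each.
    N3: 121+112 = 233 > 90
Round 3 — N3, N9 seize.
  N3 sheds 233 L/s: no online neighbours, lost.
  N9 sheds 153 L/s to N2: 153 each.
    N2: 52+153 = 205 > 80
Round 4 — N2 seizes.
  N2 sheds 205 L/s: no online neighbours, lost.
No further seizures.

N19, N2, N29, N3, N4, N9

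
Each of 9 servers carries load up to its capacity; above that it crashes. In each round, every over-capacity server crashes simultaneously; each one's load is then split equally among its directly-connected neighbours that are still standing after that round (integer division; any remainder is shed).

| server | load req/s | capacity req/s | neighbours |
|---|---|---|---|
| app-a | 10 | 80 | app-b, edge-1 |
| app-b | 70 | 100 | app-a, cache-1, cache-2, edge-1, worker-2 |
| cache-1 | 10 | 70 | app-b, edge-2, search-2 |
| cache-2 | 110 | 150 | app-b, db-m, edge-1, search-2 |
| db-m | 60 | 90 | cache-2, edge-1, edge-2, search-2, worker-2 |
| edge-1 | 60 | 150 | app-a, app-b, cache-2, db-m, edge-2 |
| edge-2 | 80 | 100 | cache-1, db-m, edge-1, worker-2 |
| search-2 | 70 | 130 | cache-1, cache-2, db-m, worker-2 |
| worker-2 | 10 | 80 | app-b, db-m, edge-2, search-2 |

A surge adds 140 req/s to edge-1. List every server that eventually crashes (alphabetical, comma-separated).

Round 1 — edge-1 at 200 > 150. edge-1 crashes.
  edge-1 sheds 200 req/s to app-a, app-b, cache-2, db-m, edge-2: 40 each.
    app-a: 10+40 = 50 ≤ 80
    app-b: 70+40 = 110 > 100
    cache-2: 110+40 = 150 ≤ 150
    db-m: 60+40 = 100 > 90
    edge-2: 80+40 = 120 > 100
Round 2 — app-b, db-m, edge-2 crash.
  app-b sheds 110 req/s to app-a, cache-1, cache-2, worker-2: 27 each (2 lost).
    app-a: 50+27 = 77 ≤ 80
    cache-1: 10+27 = 37 ≤ 70
    cache-2: 150+27 = 177 > 150
    worker-2: 10+27 = 37 ≤ 80
  db-m sheds 100 req/s to cache-2, search-2, worker-2: 33 each (1 lost).
    cache-2: 177+33 = 210 > 150
    search-2: 70+33 = 103 ≤ 130
    worker-2: 37+33 = 70 ≤ 80
  edge-2 sheds 120 req/s to cache-1, worker-2: 60 each.
    cache-1: 37+60 = 97 > 70
    worker-2: 70+60 = 130 > 80
Round 3 — cache-1, cache-2, worker-2 crash.
  cache-1 sheds 97 req/s to search-2: 97 each.
    search-2: 103+97 = 200 > 130
  cache-2 sheds 210 req/s to search-2: 210 each.
    search-2: 200+210 = 410 > 130
  worker-2 sheds 130 req/s to search-2: 130 each.
    search-2: 410+130 = 540 > 130
Round 4 — search-2 crashes.
  search-2 sheds 540 req/s: no online neighbours, lost.
No further crashes.

app-b, cache-1, cache-2, db-m, edge-1, edge-2, search-2, worker-2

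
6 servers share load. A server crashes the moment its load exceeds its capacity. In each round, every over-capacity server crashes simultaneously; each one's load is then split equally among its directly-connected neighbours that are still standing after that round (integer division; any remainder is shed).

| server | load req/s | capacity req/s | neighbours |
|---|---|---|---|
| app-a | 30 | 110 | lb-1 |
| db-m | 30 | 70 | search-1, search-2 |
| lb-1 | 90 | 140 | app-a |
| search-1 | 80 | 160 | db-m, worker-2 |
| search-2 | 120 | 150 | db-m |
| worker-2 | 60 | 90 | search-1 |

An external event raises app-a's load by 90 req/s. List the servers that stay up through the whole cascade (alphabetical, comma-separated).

Round 1 — app-a at 120 > 110. app-a crashes.
  app-a sheds 120 req/s to lb-1: 120 each.
    lb-1: 90+120 = 210 > 140
Round 2 — lb-1 crashes.
  lb-1 sheds 210 req/s: no online neighbours, lost.
No further crashes.

db-m, search-1, search-2, worker-2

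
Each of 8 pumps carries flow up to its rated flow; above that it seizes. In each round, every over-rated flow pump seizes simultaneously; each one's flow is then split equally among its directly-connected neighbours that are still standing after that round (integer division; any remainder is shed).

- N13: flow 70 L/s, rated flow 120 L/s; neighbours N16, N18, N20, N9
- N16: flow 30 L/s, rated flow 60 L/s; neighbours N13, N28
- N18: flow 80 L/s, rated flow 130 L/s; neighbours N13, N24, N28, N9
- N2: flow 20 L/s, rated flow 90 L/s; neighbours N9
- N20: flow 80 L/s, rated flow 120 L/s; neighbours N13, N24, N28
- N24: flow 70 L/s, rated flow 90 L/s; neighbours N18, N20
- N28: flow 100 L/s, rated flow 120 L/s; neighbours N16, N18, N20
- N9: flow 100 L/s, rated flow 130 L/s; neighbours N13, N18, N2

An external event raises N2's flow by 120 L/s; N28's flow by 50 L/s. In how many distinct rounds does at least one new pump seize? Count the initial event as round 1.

Round 1 — N2 at 140 > 90; N28 at 150 > 120. N2, N28 seize.
  N2 sheds 140 L/s to N9: 140 each.
    N9: 100+140 = 240 > 130
  N28 sheds 150 L/s to N16, N18, N20: 50 each.
    N16: 30+50 = 80 > 60
    N18: 80+50 = 130 ≤ 130
    N20: 80+50 = 130 > 120
Round 2 — N16, N20, N9 seize.
  N16 sheds 80 L/s to N13: 80 each.
    N13: 70+80 = 150 > 120
  N20 sheds 130 L/s to N13, N24: 65 each.
    N13: 150+65 = 215 > 120
    N24: 70+65 = 135 > 90
  N9 sheds 240 L/s to N13, N18: 120 each.
    N13: 215+120 = 335 > 120
    N18: 130+120 = 250 > 130
Round 3 — N13, N18, N24 seize.
  N13 sheds 335 L/s: no online neighbours, lost.
  N18 sheds 250 L/s: no online neighbours, lost.
  N24 sheds 135 L/s: no online neighbours, lost.
No further seizures.

3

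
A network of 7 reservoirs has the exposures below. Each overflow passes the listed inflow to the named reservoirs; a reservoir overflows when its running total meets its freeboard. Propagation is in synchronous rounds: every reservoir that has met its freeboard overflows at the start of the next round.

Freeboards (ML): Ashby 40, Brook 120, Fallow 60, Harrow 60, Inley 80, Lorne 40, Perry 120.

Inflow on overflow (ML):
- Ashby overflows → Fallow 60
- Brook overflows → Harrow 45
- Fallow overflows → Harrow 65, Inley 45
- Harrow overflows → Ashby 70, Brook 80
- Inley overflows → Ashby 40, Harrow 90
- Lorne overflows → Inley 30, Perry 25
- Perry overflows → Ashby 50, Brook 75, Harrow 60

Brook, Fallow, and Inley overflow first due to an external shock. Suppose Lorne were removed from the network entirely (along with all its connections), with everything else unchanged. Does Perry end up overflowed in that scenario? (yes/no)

With Lorne removed:
Round 1 — Brook, Fallow, Inley overflow (initial).
  Ashby: +40 → 40 ≥ 40
  Harrow: +45+65+90 → 200 ≥ 60
Round 2 — Ashby, Harrow overflow.
No further overflows.

no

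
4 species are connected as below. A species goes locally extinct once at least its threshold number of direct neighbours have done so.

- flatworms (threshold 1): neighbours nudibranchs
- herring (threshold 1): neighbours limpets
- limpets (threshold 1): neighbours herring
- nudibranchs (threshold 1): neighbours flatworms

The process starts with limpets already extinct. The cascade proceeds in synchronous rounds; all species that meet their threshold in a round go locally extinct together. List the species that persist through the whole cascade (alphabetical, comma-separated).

Round 1 — limpets goes locally extinct (initial).
Round 2 — checking thresholds:
  herring: 1 of 1 neighbours ≥ 1, goes locally extinct.
Round 3 — no new extinctions; cascade stops.

flatworms, nudibranchs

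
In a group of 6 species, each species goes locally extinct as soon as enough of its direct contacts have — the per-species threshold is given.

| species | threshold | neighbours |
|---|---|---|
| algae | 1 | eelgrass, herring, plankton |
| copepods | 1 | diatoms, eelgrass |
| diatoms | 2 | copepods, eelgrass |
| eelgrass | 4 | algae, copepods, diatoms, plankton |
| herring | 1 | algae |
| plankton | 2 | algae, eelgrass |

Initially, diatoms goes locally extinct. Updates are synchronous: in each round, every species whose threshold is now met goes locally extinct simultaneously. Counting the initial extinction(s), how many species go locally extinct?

Round 1 — diatoms goes locally extinct (initial).
Round 2 — checking thresholds:
  copepods: 1 of 2 neighbours ≥ 1, goes locally extinct.
  eelgrass: 1 of 4 neighbours < 4, below threshold.
Round 3 — no new extinctions; cascade stops.

2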